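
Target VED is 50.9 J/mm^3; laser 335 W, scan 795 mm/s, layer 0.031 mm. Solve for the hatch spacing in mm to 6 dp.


h = 335 / (50.9*795*0.031) = 0.267053 mm


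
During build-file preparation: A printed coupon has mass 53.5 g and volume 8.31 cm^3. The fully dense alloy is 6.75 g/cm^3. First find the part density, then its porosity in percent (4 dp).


rho_part = 53.5 / 8.31 = 6.43802647 g/cm^3
Porosity = (1 - 6.43802647/6.75)*100 = 4.6218 %


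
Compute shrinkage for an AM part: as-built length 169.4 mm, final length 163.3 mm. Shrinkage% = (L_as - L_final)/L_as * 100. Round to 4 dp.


Shrinkage = ((169.4-163.3)/169.4)*100 = 3.6009 %


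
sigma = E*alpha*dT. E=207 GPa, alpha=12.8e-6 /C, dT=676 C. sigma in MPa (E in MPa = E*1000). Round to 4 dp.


sigma = 207*1000 * 12.8e-6 * 676 = 1791.1296 MPa


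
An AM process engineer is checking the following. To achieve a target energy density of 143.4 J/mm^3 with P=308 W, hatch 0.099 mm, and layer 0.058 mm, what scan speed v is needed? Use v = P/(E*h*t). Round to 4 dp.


v = 308 / (143.4*0.099*0.058) = 374.0575 mm/s


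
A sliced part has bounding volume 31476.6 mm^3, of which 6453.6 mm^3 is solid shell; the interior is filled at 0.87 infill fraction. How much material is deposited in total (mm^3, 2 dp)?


V_infill = (31476.6 - 6453.6) * 0.87 = 21770.01
V_total = 6453.6 + 21770.01 = 28223.61 mm^3


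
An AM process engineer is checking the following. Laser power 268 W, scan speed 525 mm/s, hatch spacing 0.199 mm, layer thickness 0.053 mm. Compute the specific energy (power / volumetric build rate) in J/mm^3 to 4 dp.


Build rate = 525 * 0.199 * 0.053 = 5.537175 mm^3/s
SE = 268 / 5.537175 = 48.4001 J/mm^3


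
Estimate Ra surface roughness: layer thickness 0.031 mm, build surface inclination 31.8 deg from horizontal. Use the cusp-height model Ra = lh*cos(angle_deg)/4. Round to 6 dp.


Ra = 0.031 * cos(31.8) / 4 = 0.006587 mm


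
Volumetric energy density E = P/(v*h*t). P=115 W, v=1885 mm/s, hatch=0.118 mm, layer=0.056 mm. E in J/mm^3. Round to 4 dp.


E = 115 / (1885*0.118*0.056) = 9.2324 J/mm^3


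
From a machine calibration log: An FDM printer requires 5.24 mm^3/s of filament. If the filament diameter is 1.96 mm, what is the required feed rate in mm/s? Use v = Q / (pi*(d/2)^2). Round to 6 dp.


A = pi*(1.96/2)^2 = 3.017186
v = 5.24 / 3.017186 = 1.736718 mm/s


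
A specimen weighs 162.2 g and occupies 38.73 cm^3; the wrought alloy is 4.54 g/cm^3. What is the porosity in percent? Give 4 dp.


rho_part = 162.2 / 38.73 = 4.18796798 g/cm^3
Porosity = (1 - 4.18796798/4.54)*100 = 7.754 %


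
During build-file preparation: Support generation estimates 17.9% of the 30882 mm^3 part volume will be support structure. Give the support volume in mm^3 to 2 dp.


V_support = 30882 * 0.179 = 5527.88 mm^3


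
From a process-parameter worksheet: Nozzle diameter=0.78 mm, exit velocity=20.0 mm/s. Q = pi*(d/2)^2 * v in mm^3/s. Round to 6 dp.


A = pi*(0.78/2)^2 = 0.47783624 mm^2
Q = 0.47783624 * 20.0 = 9.556725 mm^3/s


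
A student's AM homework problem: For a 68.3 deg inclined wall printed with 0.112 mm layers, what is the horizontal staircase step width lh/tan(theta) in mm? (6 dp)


step = 0.112 / tan(68.3) = 0.04457 mm


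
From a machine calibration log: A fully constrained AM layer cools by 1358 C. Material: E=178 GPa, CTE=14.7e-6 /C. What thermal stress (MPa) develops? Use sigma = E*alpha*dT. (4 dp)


sigma = 178*1000 * 14.7e-6 * 1358 = 3553.3428 MPa


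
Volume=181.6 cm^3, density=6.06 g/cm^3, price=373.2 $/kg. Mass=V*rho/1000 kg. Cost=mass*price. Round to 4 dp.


Mass = 181.6*6.06/1000 = 1.100496 kg
Cost = 1.100496 * 373.2 = 410.7051 $


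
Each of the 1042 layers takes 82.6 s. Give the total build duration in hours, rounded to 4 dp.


t = 1042 * 82.6 / 3600 = 23.9081 hrs


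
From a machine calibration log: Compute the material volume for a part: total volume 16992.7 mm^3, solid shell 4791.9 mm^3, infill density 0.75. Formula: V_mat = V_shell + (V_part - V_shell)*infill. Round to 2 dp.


V_infill = (16992.7 - 4791.9) * 0.75 = 9150.6
V_total = 4791.9 + 9150.6 = 13942.5 mm^3


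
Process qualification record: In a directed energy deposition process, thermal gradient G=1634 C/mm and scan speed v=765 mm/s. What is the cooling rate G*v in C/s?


CR = 1634 * 765 = 1250010 C/s


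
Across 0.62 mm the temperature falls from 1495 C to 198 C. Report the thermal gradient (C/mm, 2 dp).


G = (1495-198)/0.62 = 2091.94 C/mm


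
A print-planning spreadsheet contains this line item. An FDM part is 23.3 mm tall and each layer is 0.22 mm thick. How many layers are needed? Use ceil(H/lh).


Layers = ceil(23.3/0.22) = 106


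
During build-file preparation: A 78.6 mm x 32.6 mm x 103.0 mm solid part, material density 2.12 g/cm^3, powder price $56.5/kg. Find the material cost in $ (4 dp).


V = 78.6 * 32.6 * 103.0 = 263923.08 mm^3 = 263.92308 cm^3
Mass = 263.92308 * 2.12 / 1000 = 0.55951693 kg
Cost = 0.55951693 * 56.5 = 31.6127 $


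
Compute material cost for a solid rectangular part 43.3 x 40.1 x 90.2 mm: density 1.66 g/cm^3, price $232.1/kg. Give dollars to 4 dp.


V = 43.3 * 40.1 * 90.2 = 156616.966 mm^3 = 156.616966 cm^3
Mass = 156.616966 * 1.66 / 1000 = 0.25998416 kg
Cost = 0.25998416 * 232.1 = 60.3423 $


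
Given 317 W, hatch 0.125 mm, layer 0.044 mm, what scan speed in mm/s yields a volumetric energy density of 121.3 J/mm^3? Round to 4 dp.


v = 317 / (121.3*0.125*0.044) = 475.1555 mm/s


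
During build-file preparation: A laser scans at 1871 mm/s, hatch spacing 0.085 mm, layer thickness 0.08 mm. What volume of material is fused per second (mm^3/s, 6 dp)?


Rate = 1871 * 0.085 * 0.08 = 12.7228 mm^3/s


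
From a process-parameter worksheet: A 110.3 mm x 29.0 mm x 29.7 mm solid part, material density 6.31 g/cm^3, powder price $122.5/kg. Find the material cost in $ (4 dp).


V = 110.3 * 29.0 * 29.7 = 95001.39 mm^3 = 95.00139 cm^3
Mass = 95.00139 * 6.31 / 1000 = 0.59945877 kg
Cost = 0.59945877 * 122.5 = 73.4337 $


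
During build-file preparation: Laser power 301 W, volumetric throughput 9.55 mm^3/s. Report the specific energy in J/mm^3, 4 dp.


SE = 301 / 9.55 = 31.5183 J/mm^3


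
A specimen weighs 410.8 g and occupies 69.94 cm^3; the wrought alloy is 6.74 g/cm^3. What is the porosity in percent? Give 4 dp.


rho_part = 410.8 / 69.94 = 5.87360595 g/cm^3
Porosity = (1 - 5.87360595/6.74)*100 = 12.8545 %


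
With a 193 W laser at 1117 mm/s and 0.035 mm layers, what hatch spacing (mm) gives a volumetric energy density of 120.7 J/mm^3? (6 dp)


h = 193 / (120.7*1117*0.035) = 0.040901 mm


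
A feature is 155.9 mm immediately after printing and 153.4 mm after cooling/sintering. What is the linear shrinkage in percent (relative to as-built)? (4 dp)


Shrinkage = ((155.9-153.4)/155.9)*100 = 1.6036 %


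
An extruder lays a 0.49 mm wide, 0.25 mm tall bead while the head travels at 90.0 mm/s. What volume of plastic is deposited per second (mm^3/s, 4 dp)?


Rate = 0.49 * 0.25 * 90.0 = 11.025 mm^3/s


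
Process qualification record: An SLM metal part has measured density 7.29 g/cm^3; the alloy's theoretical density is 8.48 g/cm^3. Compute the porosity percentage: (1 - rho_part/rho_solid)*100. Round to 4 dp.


Porosity = (1-7.29/8.48)*100 = 14.033 %


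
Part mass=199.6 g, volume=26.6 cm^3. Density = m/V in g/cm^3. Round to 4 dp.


rho = 199.6 / 26.6 = 7.5038 g/cm^3


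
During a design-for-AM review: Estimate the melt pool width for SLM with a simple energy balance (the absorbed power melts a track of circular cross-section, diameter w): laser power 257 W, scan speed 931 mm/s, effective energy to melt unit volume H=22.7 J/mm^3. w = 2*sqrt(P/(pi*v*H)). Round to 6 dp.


w = 2*sqrt(257/(pi*931*22.7)) = 0.124433 mm


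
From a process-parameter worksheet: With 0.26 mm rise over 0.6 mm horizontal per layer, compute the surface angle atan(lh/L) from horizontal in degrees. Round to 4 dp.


angle = atan(0.26/0.6) = 23.4287 degrees


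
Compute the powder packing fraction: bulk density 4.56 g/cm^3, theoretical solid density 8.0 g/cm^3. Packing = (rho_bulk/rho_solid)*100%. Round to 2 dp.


Packing = (4.56/8.0)*100 = 57.0 %


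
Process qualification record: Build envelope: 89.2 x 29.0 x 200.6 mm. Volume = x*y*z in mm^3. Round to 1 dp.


V = 89.2 * 29.0 * 200.6 = 518912.1 mm^3


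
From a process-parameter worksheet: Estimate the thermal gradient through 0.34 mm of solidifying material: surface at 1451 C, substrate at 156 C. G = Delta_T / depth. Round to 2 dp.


G = (1451-156)/0.34 = 3808.82 C/mm


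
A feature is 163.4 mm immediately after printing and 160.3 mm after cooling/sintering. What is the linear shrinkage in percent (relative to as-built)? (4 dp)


Shrinkage = ((163.4-160.3)/163.4)*100 = 1.8972 %


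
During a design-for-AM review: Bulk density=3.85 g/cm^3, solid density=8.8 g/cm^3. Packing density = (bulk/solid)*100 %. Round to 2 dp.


Packing = (3.85/8.8)*100 = 43.75 %


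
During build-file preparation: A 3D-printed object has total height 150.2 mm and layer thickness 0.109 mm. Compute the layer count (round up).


Layers = ceil(150.2/0.109) = 1378


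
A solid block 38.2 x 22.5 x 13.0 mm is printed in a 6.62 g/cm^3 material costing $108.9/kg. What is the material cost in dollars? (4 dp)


V = 38.2 * 22.5 * 13.0 = 11173.5 mm^3 = 11.1735 cm^3
Mass = 11.1735 * 6.62 / 1000 = 0.07396857 kg
Cost = 0.07396857 * 108.9 = 8.0552 $


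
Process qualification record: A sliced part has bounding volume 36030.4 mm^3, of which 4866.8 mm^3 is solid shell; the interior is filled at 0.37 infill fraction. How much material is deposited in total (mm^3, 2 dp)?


V_infill = (36030.4 - 4866.8) * 0.37 = 11530.53
V_total = 4866.8 + 11530.53 = 16397.33 mm^3


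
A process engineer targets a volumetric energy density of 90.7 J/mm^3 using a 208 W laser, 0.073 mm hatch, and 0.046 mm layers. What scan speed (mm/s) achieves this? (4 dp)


v = 208 / (90.7*0.073*0.046) = 682.9287 mm/s


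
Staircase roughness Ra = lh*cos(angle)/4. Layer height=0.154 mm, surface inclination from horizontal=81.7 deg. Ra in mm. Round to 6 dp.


Ra = 0.154 * cos(81.7) / 4 = 0.005558 mm


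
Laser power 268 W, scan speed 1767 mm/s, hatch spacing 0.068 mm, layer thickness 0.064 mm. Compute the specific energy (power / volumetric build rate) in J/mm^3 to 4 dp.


Build rate = 1767 * 0.068 * 0.064 = 7.689984 mm^3/s
SE = 268 / 7.689984 = 34.8505 J/mm^3


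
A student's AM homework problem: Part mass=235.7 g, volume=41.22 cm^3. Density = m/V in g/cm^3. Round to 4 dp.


rho = 235.7 / 41.22 = 5.7181 g/cm^3


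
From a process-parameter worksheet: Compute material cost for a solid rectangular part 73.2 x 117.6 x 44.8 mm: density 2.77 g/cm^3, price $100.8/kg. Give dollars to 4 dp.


V = 73.2 * 117.6 * 44.8 = 385652.736 mm^3 = 385.652736 cm^3
Mass = 385.652736 * 2.77 / 1000 = 1.06825808 kg
Cost = 1.06825808 * 100.8 = 107.6804 $


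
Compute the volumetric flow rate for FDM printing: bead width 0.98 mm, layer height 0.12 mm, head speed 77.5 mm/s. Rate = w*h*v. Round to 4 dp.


Rate = 0.98 * 0.12 * 77.5 = 9.114 mm^3/s


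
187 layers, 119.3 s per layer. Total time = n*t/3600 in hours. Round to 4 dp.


t = 187 * 119.3 / 3600 = 6.197 hrs


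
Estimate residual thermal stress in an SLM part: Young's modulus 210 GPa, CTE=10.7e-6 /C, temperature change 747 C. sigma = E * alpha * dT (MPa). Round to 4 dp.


sigma = 210*1000 * 10.7e-6 * 747 = 1678.509 MPa


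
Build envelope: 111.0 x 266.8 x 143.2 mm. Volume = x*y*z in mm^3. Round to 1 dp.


V = 111.0 * 266.8 * 143.2 = 4240839.4 mm^3


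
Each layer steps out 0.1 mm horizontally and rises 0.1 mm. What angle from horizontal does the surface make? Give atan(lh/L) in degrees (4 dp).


angle = atan(0.1/0.1) = 45.0 degrees


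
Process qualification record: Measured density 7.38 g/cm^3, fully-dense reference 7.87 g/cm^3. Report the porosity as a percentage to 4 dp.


Porosity = (1-7.38/7.87)*100 = 6.2262 %


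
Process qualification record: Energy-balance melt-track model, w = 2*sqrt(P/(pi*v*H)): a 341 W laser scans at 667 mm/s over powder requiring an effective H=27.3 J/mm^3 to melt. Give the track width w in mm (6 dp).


w = 2*sqrt(341/(pi*667*27.3)) = 0.154414 mm


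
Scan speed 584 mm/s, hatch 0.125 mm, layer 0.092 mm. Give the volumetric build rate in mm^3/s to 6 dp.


Rate = 584 * 0.125 * 0.092 = 6.716 mm^3/s


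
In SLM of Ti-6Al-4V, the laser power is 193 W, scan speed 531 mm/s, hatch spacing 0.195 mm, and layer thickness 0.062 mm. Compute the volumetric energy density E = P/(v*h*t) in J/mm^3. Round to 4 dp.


E = 193 / (531*0.195*0.062) = 30.0633 J/mm^3


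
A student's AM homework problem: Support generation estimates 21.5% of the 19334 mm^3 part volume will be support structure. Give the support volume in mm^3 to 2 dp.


V_support = 19334 * 0.215 = 4156.81 mm^3


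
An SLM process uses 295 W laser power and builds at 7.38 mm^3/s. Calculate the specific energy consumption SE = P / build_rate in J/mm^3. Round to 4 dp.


SE = 295 / 7.38 = 39.9729 J/mm^3


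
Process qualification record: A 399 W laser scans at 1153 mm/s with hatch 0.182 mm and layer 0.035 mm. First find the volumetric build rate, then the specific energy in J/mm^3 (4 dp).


Build rate = 1153 * 0.182 * 0.035 = 7.34461 mm^3/s
SE = 399 / 7.34461 = 54.3256 J/mm^3


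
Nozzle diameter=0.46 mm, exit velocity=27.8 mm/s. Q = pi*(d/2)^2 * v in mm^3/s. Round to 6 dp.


A = pi*(0.46/2)^2 = 0.16619025 mm^2
Q = 0.16619025 * 27.8 = 4.620089 mm^3/s


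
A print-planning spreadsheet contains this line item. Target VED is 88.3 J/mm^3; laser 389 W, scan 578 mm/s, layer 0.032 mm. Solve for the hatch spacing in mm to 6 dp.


h = 389 / (88.3*578*0.032) = 0.238183 mm


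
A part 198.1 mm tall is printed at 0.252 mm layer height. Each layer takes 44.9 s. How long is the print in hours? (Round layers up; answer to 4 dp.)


Layers = ceil(198.1/0.252) = 787
t = 787 * 44.9 / 3600 = 9.8156 hrs


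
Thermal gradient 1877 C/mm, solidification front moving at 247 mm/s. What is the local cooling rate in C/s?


CR = 1877 * 247 = 463619 C/s


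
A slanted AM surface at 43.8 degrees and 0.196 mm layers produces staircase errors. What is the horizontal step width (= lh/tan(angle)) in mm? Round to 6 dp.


step = 0.196 / tan(43.8) = 0.204387 mm


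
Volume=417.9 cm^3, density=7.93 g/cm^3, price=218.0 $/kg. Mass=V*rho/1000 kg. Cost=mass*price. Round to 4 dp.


Mass = 417.9*7.93/1000 = 3.313947 kg
Cost = 3.313947 * 218.0 = 722.4404 $


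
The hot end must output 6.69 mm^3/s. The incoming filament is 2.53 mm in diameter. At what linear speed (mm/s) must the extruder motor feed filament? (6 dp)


A = pi*(2.53/2)^2 = 5.027255
v = 6.69 / 5.027255 = 1.330746 mm/s


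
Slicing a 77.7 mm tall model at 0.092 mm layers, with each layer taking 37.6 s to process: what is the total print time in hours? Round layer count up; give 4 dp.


Layers = ceil(77.7/0.092) = 845
t = 845 * 37.6 / 3600 = 8.8256 hrs


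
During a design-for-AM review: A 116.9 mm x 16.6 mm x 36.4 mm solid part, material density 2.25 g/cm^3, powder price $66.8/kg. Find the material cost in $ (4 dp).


V = 116.9 * 16.6 * 36.4 = 70635.656 mm^3 = 70.635656 cm^3
Mass = 70.635656 * 2.25 / 1000 = 0.15893023 kg
Cost = 0.15893023 * 66.8 = 10.6165 $


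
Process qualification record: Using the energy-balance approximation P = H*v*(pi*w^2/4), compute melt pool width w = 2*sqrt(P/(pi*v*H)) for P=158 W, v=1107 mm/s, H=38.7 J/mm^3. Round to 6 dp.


w = 2*sqrt(158/(pi*1107*38.7)) = 0.068526 mm


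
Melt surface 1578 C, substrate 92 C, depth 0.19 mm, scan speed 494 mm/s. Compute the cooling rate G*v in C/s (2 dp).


G = (1578-92)/0.19 = 7821.05263158 C/mm
CR = 7821.05263158 * 494 = 3863600.0 C/s


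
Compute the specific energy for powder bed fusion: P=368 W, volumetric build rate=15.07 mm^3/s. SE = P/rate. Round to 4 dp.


SE = 368 / 15.07 = 24.4194 J/mm^3


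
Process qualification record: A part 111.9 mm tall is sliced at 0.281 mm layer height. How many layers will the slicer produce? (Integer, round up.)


Layers = ceil(111.9/0.281) = 399


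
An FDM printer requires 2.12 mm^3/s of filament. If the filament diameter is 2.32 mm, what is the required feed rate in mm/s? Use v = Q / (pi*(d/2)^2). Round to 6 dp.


A = pi*(2.32/2)^2 = 4.227327
v = 2.12 / 4.227327 = 0.501499 mm/s


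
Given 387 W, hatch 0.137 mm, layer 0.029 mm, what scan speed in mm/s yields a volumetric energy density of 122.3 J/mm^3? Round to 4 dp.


v = 387 / (122.3*0.137*0.029) = 796.4636 mm/s


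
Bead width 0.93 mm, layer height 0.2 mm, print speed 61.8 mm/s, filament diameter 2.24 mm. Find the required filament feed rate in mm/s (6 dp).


Q = 0.93 * 0.2 * 61.8 = 11.4948 mm^3/s
A_fil = pi*(2.24/2)^2 = 3.94081382 mm^2
v_feed = 11.4948 / 3.94081382 = 2.916859 mm/s


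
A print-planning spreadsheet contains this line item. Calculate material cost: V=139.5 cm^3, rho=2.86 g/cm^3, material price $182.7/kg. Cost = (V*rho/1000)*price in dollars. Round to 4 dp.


Mass = 139.5*2.86/1000 = 0.39897 kg
Cost = 0.39897 * 182.7 = 72.8918 $


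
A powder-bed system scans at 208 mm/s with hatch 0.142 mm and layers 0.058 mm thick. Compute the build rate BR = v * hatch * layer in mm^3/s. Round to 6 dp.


Rate = 208 * 0.142 * 0.058 = 1.713088 mm^3/s


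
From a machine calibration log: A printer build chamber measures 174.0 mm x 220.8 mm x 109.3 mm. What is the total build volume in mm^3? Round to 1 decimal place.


V = 174.0 * 220.8 * 109.3 = 4199218.6 mm^3


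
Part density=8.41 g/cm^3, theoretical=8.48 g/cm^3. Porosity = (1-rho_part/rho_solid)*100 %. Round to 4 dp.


Porosity = (1-8.41/8.48)*100 = 0.8255 %


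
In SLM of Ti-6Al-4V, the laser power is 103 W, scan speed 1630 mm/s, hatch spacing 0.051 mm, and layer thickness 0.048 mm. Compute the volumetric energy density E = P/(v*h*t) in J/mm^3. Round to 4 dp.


E = 103 / (1630*0.051*0.048) = 25.813 J/mm^3


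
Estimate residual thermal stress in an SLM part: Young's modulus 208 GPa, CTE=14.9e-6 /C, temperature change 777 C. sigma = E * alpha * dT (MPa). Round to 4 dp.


sigma = 208*1000 * 14.9e-6 * 777 = 2408.0784 MPa


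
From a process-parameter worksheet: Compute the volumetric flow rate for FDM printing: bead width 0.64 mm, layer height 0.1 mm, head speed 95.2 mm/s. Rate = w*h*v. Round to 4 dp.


Rate = 0.64 * 0.1 * 95.2 = 6.0928 mm^3/s


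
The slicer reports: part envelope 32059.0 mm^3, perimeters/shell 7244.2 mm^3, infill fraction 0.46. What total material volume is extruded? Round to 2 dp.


V_infill = (32059.0 - 7244.2) * 0.46 = 11414.81
V_total = 7244.2 + 11414.81 = 18659.01 mm^3


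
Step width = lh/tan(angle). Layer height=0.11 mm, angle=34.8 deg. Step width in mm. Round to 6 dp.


step = 0.11 / tan(34.8) = 0.158269 mm


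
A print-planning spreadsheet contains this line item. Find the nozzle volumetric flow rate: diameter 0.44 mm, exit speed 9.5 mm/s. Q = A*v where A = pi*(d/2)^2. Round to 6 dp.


A = pi*(0.44/2)^2 = 0.15205308 mm^2
Q = 0.15205308 * 9.5 = 1.444504 mm^3/s


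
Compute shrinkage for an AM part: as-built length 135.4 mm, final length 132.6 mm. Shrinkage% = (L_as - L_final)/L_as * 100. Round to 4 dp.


Shrinkage = ((135.4-132.6)/135.4)*100 = 2.0679 %


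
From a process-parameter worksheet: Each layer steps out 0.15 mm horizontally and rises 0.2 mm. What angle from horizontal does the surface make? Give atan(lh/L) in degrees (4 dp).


angle = atan(0.2/0.15) = 53.1301 degrees


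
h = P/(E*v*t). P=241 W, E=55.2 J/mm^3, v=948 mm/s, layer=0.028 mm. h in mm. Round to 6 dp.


h = 241 / (55.2*948*0.028) = 0.164479 mm


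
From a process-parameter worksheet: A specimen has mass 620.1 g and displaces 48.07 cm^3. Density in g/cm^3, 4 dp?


rho = 620.1 / 48.07 = 12.8999 g/cm^3


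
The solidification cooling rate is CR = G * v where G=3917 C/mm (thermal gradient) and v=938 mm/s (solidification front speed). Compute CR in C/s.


CR = 3917 * 938 = 3674146 C/s


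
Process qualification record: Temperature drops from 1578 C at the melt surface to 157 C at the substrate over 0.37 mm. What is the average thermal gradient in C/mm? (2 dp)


G = (1578-157)/0.37 = 3840.54 C/mm


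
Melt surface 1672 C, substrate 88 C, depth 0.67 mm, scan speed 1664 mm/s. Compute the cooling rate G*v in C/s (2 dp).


G = (1672-88)/0.67 = 2364.17910448 C/mm
CR = 2364.17910448 * 1664 = 3933994.03 C/s


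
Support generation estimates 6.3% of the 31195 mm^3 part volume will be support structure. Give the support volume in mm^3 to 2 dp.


V_support = 31195 * 0.063 = 1965.29 mm^3


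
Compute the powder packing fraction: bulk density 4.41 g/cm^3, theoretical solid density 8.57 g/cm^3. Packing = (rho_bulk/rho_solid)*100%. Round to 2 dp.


Packing = (4.41/8.57)*100 = 51.46 %


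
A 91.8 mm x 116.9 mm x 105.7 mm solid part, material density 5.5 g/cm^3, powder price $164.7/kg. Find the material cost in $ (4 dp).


V = 91.8 * 116.9 * 105.7 = 1134311.094 mm^3 = 1134.311094 cm^3
Mass = 1134.311094 * 5.5 / 1000 = 6.23871102 kg
Cost = 6.23871102 * 164.7 = 1027.5157 $


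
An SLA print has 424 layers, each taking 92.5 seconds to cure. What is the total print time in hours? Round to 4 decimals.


t = 424 * 92.5 / 3600 = 10.8944 hrs


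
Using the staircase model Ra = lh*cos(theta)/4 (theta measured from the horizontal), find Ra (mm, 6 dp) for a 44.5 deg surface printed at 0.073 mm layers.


Ra = 0.073 * cos(44.5) / 4 = 0.013017 mm


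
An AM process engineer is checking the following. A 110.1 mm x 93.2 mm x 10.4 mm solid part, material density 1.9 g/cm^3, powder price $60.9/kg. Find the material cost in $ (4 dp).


V = 110.1 * 93.2 * 10.4 = 106717.728 mm^3 = 106.717728 cm^3
Mass = 106.717728 * 1.9 / 1000 = 0.20276368 kg
Cost = 0.20276368 * 60.9 = 12.3483 $


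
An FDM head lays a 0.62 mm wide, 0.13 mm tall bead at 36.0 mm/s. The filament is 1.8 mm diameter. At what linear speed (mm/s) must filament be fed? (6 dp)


Q = 0.62 * 0.13 * 36.0 = 2.9016 mm^3/s
A_fil = pi*(1.8/2)^2 = 2.54469005 mm^2
v_feed = 2.9016 / 2.54469005 = 1.140257 mm/s


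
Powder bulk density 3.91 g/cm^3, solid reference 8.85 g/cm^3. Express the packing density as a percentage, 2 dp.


Packing = (3.91/8.85)*100 = 44.18 %


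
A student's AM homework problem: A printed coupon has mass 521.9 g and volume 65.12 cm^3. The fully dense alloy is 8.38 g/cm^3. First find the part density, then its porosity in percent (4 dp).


rho_part = 521.9 / 65.12 = 8.01443489 g/cm^3
Porosity = (1 - 8.01443489/8.38)*100 = 4.3624 %


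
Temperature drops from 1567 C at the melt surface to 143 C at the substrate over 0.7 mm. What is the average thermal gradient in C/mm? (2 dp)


G = (1567-143)/0.7 = 2034.29 C/mm


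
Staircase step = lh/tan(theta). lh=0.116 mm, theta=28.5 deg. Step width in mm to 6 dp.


step = 0.116 / tan(28.5) = 0.213645 mm


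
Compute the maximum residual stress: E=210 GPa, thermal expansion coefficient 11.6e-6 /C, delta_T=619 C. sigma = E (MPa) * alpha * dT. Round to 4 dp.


sigma = 210*1000 * 11.6e-6 * 619 = 1507.884 MPa


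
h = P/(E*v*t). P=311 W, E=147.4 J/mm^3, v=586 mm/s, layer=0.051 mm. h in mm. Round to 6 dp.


h = 311 / (147.4*586*0.051) = 0.070598 mm


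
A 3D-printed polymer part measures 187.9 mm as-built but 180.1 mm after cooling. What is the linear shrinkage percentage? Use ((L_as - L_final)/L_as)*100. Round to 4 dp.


Shrinkage = ((187.9-180.1)/187.9)*100 = 4.1511 %


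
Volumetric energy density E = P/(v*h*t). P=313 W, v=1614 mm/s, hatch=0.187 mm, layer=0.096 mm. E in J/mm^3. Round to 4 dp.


E = 313 / (1614*0.187*0.096) = 10.8026 J/mm^3


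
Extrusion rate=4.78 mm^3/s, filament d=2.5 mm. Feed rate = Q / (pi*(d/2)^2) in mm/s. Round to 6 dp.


A = pi*(2.5/2)^2 = 4.908739
v = 4.78 / 4.908739 = 0.973774 mm/s


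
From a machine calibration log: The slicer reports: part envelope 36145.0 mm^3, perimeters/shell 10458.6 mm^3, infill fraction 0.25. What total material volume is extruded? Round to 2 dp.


V_infill = (36145.0 - 10458.6) * 0.25 = 6421.6
V_total = 10458.6 + 6421.6 = 16880.2 mm^3


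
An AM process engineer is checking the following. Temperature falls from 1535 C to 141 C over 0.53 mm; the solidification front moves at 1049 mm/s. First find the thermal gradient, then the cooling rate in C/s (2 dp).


G = (1535-141)/0.53 = 2630.18867925 C/mm
CR = 2630.18867925 * 1049 = 2759067.92 C/s


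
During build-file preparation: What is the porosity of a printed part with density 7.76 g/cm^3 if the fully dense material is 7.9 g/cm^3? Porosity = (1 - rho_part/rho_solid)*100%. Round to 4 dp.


Porosity = (1-7.76/7.9)*100 = 1.7722 %


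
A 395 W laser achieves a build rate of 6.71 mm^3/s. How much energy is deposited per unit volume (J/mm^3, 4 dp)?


SE = 395 / 6.71 = 58.8674 J/mm^3


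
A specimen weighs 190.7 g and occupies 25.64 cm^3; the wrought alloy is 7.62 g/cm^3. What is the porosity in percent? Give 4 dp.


rho_part = 190.7 / 25.64 = 7.4375975 g/cm^3
Porosity = (1 - 7.4375975/7.62)*100 = 2.3937 %


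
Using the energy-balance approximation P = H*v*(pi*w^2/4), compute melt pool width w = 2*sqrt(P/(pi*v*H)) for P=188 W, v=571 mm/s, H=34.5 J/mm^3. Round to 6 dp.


w = 2*sqrt(188/(pi*571*34.5)) = 0.110232 mm


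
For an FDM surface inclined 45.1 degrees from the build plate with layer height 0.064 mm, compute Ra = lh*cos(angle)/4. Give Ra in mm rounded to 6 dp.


Ra = 0.064 * cos(45.1) / 4 = 0.011294 mm


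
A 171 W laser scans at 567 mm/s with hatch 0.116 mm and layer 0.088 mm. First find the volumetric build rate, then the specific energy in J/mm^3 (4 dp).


Build rate = 567 * 0.116 * 0.088 = 5.787936 mm^3/s
SE = 171 / 5.787936 = 29.5442 J/mm^3


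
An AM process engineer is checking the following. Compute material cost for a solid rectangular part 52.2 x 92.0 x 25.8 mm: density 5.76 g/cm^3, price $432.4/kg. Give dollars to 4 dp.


V = 52.2 * 92.0 * 25.8 = 123901.92 mm^3 = 123.90192 cm^3
Mass = 123.90192 * 5.76 / 1000 = 0.71367506 kg
Cost = 0.71367506 * 432.4 = 308.5931 $


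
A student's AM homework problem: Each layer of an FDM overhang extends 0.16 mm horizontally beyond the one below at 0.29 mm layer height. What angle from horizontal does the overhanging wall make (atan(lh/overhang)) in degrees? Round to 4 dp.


angle = atan(0.29/0.16) = 61.1134 degrees


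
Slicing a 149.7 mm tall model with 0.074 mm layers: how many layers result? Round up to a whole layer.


Layers = ceil(149.7/0.074) = 2023


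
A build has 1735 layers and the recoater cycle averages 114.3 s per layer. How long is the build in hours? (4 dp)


t = 1735 * 114.3 / 3600 = 55.0863 hrs


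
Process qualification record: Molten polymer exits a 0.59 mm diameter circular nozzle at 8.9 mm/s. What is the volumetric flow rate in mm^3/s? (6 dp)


A = pi*(0.59/2)^2 = 0.2733971 mm^2
Q = 0.2733971 * 8.9 = 2.433234 mm^3/s


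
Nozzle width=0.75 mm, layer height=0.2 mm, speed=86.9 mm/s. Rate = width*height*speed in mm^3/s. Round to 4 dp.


Rate = 0.75 * 0.2 * 86.9 = 13.035 mm^3/s


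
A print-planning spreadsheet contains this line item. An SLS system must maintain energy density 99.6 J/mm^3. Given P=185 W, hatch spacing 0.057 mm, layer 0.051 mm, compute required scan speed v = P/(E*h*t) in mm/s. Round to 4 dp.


v = 185 / (99.6*0.057*0.051) = 638.9507 mm/s


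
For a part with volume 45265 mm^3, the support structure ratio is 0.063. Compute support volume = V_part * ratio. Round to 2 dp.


V_support = 45265 * 0.063 = 2851.7 mm^3


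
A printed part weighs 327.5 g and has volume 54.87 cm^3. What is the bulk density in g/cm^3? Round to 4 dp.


rho = 327.5 / 54.87 = 5.9687 g/cm^3


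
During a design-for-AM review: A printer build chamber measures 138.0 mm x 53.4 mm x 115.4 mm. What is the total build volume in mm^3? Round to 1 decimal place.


V = 138.0 * 53.4 * 115.4 = 850405.7 mm^3


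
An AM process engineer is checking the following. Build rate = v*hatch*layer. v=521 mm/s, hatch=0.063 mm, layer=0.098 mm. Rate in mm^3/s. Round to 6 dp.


Rate = 521 * 0.063 * 0.098 = 3.216654 mm^3/s


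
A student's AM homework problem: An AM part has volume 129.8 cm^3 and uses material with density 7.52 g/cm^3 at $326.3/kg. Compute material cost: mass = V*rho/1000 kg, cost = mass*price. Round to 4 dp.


Mass = 129.8*7.52/1000 = 0.976096 kg
Cost = 0.976096 * 326.3 = 318.5001 $


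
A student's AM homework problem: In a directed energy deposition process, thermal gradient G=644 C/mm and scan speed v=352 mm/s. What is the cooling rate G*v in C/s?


CR = 644 * 352 = 226688 C/s


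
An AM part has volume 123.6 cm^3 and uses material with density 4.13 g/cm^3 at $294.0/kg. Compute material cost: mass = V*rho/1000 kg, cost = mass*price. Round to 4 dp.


Mass = 123.6*4.13/1000 = 0.510468 kg
Cost = 0.510468 * 294.0 = 150.0776 $


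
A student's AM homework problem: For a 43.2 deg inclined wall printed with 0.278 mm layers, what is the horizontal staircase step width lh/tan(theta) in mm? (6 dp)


step = 0.278 / tan(43.2) = 0.29604 mm


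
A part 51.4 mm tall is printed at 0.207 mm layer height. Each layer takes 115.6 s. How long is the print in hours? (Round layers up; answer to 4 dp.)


Layers = ceil(51.4/0.207) = 249
t = 249 * 115.6 / 3600 = 7.9957 hrs


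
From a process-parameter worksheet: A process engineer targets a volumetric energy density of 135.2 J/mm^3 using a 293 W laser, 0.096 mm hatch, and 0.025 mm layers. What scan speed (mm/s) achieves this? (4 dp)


v = 293 / (135.2*0.096*0.025) = 902.9832 mm/s


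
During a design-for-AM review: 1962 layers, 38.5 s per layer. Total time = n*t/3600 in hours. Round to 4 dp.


t = 1962 * 38.5 / 3600 = 20.9825 hrs


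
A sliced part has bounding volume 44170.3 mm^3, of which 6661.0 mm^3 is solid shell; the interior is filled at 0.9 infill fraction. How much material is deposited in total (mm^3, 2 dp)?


V_infill = (44170.3 - 6661.0) * 0.9 = 33758.37
V_total = 6661.0 + 33758.37 = 40419.37 mm^3


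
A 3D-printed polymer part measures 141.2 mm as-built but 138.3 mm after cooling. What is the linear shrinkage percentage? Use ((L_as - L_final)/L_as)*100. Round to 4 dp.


Shrinkage = ((141.2-138.3)/141.2)*100 = 2.0538 %


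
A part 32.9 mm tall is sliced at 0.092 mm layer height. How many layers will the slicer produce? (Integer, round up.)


Layers = ceil(32.9/0.092) = 358


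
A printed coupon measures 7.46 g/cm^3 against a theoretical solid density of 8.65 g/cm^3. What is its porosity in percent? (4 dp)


Porosity = (1-7.46/8.65)*100 = 13.7572 %


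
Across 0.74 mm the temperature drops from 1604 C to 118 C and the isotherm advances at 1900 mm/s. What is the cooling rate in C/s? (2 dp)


G = (1604-118)/0.74 = 2008.10810811 C/mm
CR = 2008.10810811 * 1900 = 3815405.41 C/s


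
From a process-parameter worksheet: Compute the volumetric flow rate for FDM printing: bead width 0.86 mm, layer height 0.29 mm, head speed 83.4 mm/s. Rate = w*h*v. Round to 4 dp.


Rate = 0.86 * 0.29 * 83.4 = 20.8 mm^3/s


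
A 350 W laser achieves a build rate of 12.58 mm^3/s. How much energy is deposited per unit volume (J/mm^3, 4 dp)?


SE = 350 / 12.58 = 27.8219 J/mm^3


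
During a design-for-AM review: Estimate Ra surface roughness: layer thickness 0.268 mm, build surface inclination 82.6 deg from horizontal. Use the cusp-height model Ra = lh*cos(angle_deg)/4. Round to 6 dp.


Ra = 0.268 * cos(82.6) / 4 = 0.008629 mm


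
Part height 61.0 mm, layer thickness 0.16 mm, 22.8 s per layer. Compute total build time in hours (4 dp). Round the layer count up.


Layers = ceil(61.0/0.16) = 382
t = 382 * 22.8 / 3600 = 2.4193 hrs


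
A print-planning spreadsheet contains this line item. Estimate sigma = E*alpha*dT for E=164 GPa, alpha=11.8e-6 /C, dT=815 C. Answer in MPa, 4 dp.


sigma = 164*1000 * 11.8e-6 * 815 = 1577.188 MPa


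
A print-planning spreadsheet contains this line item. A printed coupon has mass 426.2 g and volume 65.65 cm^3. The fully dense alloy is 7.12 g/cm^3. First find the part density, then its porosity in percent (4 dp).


rho_part = 426.2 / 65.65 = 6.49200305 g/cm^3
Porosity = (1 - 6.49200305/7.12)*100 = 8.8202 %


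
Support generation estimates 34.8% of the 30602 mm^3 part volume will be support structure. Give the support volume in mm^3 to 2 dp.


V_support = 30602 * 0.348 = 10649.5 mm^3


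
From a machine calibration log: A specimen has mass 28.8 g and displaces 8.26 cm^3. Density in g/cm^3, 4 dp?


rho = 28.8 / 8.26 = 3.4867 g/cm^3


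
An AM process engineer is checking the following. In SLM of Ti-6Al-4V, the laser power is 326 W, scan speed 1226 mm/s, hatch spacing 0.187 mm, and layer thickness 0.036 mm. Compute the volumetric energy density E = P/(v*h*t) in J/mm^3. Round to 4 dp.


E = 326 / (1226*0.187*0.036) = 39.4987 J/mm^3


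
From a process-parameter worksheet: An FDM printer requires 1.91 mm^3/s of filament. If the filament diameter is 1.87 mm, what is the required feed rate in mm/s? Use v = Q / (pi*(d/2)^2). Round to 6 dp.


A = pi*(1.87/2)^2 = 2.746459
v = 1.91 / 2.746459 = 0.695441 mm/s


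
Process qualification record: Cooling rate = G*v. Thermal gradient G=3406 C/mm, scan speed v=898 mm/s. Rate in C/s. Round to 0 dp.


CR = 3406 * 898 = 3058588 C/s


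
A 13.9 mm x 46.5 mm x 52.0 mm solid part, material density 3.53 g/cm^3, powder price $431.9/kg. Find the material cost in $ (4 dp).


V = 13.9 * 46.5 * 52.0 = 33610.2 mm^3 = 33.6102 cm^3
Mass = 33.6102 * 3.53 / 1000 = 0.11864401 kg
Cost = 0.11864401 * 431.9 = 51.2423 $


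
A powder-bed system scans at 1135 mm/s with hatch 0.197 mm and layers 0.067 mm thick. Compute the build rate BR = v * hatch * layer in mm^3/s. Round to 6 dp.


Rate = 1135 * 0.197 * 0.067 = 14.980865 mm^3/s


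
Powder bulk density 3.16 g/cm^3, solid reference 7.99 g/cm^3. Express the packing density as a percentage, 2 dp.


Packing = (3.16/7.99)*100 = 39.55 %


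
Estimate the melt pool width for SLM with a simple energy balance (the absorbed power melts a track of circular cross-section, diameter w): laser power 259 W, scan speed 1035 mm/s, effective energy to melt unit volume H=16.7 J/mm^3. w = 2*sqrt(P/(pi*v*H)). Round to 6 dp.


w = 2*sqrt(259/(pi*1035*16.7)) = 0.138126 mm


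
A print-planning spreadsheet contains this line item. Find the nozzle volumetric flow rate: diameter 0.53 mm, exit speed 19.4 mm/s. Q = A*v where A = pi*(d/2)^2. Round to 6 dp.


A = pi*(0.53/2)^2 = 0.22061834 mm^2
Q = 0.22061834 * 19.4 = 4.279996 mm^3/s


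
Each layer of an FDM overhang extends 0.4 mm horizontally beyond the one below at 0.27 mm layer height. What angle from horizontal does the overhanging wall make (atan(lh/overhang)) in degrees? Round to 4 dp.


angle = atan(0.27/0.4) = 34.0193 degrees


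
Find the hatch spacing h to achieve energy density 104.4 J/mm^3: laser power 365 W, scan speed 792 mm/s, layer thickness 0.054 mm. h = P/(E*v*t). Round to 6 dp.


h = 365 / (104.4*792*0.054) = 0.081747 mm


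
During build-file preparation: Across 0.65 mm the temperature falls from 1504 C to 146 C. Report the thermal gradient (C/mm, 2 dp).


G = (1504-146)/0.65 = 2089.23 C/mm


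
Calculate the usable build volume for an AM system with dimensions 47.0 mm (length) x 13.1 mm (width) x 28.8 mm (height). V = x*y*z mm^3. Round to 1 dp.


V = 47.0 * 13.1 * 28.8 = 17732.2 mm^3


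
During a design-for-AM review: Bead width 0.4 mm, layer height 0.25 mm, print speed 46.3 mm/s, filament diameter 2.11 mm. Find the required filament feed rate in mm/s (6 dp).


Q = 0.4 * 0.25 * 46.3 = 4.63 mm^3/s
A_fil = pi*(2.11/2)^2 = 3.49667116 mm^2
v_feed = 4.63 / 3.49667116 = 1.324117 mm/s


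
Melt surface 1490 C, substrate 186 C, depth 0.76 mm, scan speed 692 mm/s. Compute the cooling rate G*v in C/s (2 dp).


G = (1490-186)/0.76 = 1715.78947368 C/mm
CR = 1715.78947368 * 692 = 1187326.32 C/s


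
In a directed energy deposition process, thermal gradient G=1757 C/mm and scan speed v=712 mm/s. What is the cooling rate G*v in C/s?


CR = 1757 * 712 = 1250984 C/s


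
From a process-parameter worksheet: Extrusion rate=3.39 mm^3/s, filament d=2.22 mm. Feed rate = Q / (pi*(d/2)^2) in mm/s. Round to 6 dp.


A = pi*(2.22/2)^2 = 3.870756
v = 3.39 / 3.870756 = 0.875798 mm/s


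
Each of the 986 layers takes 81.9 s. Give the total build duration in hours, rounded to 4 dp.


t = 986 * 81.9 / 3600 = 22.4315 hrs


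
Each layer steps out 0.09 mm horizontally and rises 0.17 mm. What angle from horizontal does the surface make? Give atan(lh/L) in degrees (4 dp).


angle = atan(0.17/0.09) = 62.1027 degrees


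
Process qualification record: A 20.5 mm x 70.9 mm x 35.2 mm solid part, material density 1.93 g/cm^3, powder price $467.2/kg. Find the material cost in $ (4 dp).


V = 20.5 * 70.9 * 35.2 = 51161.44 mm^3 = 51.16144 cm^3
Mass = 51.16144 * 1.93 / 1000 = 0.09874158 kg
Cost = 0.09874158 * 467.2 = 46.1321 $


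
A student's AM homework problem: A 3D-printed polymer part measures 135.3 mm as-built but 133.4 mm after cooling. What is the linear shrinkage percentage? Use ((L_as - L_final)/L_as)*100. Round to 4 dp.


Shrinkage = ((135.3-133.4)/135.3)*100 = 1.4043 %


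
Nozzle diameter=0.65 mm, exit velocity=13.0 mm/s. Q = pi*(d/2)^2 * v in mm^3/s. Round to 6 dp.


A = pi*(0.65/2)^2 = 0.33183072 mm^2
Q = 0.33183072 * 13.0 = 4.313799 mm^3/s


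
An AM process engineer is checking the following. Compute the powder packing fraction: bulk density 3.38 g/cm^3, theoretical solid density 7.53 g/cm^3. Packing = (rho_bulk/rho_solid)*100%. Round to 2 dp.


Packing = (3.38/7.53)*100 = 44.89 %


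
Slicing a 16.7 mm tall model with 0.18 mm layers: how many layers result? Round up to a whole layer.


Layers = ceil(16.7/0.18) = 93


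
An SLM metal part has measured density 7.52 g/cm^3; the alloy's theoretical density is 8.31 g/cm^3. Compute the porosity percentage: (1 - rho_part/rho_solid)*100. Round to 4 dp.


Porosity = (1-7.52/8.31)*100 = 9.5066 %


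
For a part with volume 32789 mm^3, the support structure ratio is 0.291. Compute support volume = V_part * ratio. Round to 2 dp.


V_support = 32789 * 0.291 = 9541.6 mm^3


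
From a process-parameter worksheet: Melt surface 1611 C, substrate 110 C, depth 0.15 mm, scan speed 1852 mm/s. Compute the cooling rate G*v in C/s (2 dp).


G = (1611-110)/0.15 = 10006.66666667 C/mm
CR = 10006.66666667 * 1852 = 18532346.67 C/s


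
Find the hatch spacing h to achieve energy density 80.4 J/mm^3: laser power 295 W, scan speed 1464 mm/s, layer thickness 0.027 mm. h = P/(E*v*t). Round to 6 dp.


h = 295 / (80.4*1464*0.027) = 0.092824 mm


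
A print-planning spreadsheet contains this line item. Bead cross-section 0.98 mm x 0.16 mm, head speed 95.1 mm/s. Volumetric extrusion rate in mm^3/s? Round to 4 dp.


Rate = 0.98 * 0.16 * 95.1 = 14.9117 mm^3/s


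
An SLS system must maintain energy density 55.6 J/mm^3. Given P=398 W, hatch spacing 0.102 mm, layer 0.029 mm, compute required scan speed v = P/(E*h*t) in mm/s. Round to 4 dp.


v = 398 / (55.6*0.102*0.029) = 2419.9707 mm/s


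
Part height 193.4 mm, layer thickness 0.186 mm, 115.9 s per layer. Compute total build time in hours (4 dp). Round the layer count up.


Layers = ceil(193.4/0.186) = 1040
t = 1040 * 115.9 / 3600 = 33.4822 hrs
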